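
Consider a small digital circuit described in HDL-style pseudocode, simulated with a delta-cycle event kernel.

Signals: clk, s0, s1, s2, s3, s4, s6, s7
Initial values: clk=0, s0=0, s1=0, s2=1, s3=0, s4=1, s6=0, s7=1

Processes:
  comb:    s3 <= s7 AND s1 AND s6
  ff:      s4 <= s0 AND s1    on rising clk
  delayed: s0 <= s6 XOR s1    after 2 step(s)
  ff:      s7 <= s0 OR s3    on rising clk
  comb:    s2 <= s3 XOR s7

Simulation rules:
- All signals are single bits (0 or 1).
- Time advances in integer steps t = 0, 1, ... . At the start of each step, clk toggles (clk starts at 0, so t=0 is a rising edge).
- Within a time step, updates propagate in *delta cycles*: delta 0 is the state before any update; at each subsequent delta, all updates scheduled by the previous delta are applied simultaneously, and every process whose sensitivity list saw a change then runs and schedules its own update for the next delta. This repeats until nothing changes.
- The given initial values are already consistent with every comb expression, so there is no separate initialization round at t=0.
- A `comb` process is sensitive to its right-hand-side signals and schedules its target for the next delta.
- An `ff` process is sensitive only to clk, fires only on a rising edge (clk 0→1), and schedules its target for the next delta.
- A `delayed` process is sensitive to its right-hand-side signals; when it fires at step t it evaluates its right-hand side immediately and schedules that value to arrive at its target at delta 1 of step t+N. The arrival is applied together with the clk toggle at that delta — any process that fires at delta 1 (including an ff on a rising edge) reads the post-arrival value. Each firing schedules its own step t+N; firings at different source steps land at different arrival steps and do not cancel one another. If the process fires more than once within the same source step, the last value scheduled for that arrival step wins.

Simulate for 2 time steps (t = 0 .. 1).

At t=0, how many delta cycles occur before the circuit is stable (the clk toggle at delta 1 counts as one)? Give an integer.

[bits: s6,s0,s7,s1,s4,s3,s2,clk]
t=0: Δ0=00101010 Δ1=00101011 Δ2=00000011 Δ3=00000001 | 3Δ
t=1: Δ0=00000001 Δ1=00000000 | 1Δ

3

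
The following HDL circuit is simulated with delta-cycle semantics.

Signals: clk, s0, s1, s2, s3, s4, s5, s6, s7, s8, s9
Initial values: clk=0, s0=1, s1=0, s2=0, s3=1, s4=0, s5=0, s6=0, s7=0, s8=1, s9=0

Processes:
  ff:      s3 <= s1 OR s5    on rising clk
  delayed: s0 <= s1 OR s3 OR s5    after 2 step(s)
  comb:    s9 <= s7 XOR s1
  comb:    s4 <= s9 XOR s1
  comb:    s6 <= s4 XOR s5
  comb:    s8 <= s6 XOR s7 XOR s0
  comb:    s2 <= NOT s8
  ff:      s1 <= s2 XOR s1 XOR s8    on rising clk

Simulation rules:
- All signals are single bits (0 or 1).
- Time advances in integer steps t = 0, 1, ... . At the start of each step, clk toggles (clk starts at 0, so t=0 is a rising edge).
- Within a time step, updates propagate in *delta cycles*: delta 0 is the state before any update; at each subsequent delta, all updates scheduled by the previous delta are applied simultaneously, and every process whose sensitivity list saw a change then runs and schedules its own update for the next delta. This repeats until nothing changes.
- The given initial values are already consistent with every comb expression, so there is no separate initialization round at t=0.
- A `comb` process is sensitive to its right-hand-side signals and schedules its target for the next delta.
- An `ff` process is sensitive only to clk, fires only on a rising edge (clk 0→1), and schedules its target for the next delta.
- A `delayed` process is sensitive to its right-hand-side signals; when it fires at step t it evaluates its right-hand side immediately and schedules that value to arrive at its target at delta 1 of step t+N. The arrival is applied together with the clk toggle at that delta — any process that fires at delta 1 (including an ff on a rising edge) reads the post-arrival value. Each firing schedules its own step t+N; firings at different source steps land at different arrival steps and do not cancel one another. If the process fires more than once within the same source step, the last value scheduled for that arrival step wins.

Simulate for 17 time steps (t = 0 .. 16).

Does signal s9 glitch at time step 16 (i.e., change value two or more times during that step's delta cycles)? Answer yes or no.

t0.Δ0 s4=0 s5=0 s6=0 s2=0 clk=0 s3=1 s0=1 s8=1 s7=0 s9=0 s1=0
t0.Δ1 s4=0 s5=0 s6=0 s2=0 clk=1 s3=1 s0=1 s8=1 s7=0 s9=0 s1=0
t0.Δ2 s4=0 s5=0 s6=0 s2=0 clk=1 s3=0 s0=1 s8=1 s7=0 s9=0 s1=1
t0.Δ3 s4=1 s5=0 s6=0 s2=0 clk=1 s3=0 s0=1 s8=1 s7=0 s9=1 s1=1
t0.Δ4 s4=0 s5=0 s6=1 s2=0 clk=1 s3=0 s0=1 s8=1 s7=0 s9=1 s1=1
t0.Δ5 s4=0 s5=0 s6=0 s2=0 clk=1 s3=0 s0=1 s8=0 s7=0 s9=1 s1=1
t0.Δ6 s4=0 s5=0 s6=0 s2=1 clk=1 s3=0 s0=1 s8=1 s7=0 s9=1 s1=1
t0.Δ7 s4=0 s5=0 s6=0 s2=0 clk=1 s3=0 s0=1 s8=1 s7=0 s9=1 s1=1
t1.Δ0 s4=0 s5=0 s6=0 s2=0 clk=1 s3=0 s0=1 s8=1 s7=0 s9=1 s1=1
t1.Δ1 s4=0 s5=0 s6=0 s2=0 clk=0 s3=0 s0=1 s8=1 s7=0 s9=1 s1=1
t2.Δ0 s4=0 s5=0 s6=0 s2=0 clk=0 s3=0 s0=1 s8=1 s7=0 s9=1 s1=1
t2.Δ1 s4=0 s5=0 s6=0 s2=0 clk=1 s3=0 s0=1 s8=1 s7=0 s9=1 s1=1
t2.Δ2 s4=0 s5=0 s6=0 s2=0 clk=1 s3=1 s0=1 s8=1 s7=0 s9=1 s1=0
t2.Δ3 s4=1 s5=0 s6=0 s2=0 clk=1 s3=1 s0=1 s8=1 s7=0 s9=0 s1=0
t2.Δ4 s4=0 s5=0 s6=1 s2=0 clk=1 s3=1 s0=1 s8=1 s7=0 s9=0 s1=0
t2.Δ5 s4=0 s5=0 s6=0 s2=0 clk=1 s3=1 s0=1 s8=0 s7=0 s9=0 s1=0
t2.Δ6 s4=0 s5=0 s6=0 s2=1 clk=1 s3=1 s0=1 s8=1 s7=0 s9=0 s1=0
t2.Δ7 s4=0 s5=0 s6=0 s2=0 clk=1 s3=1 s0=1 s8=1 s7=0 s9=0 s1=0
t3.Δ0 s4=0 s5=0 s6=0 s2=0 clk=1 s3=1 s0=1 s8=1 s7=0 s9=0 s1=0
t3.Δ1 s4=0 s5=0 s6=0 s2=0 clk=0 s3=1 s0=1 s8=1 s7=0 s9=0 s1=0
t4.Δ0 s4=0 s5=0 s6=0 s2=0 clk=0 s3=1 s0=1 s8=1 s7=0 s9=0 s1=0
t4.Δ1 s4=0 s5=0 s6=0 s2=0 clk=1 s3=1 s0=1 s8=1 s7=0 s9=0 s1=0
t4.Δ2 s4=0 s5=0 s6=0 s2=0 clk=1 s3=0 s0=1 s8=1 s7=0 s9=0 s1=1
t4.Δ3 s4=1 s5=0 s6=0 s2=0 clk=1 s3=0 s0=1 s8=1 s7=0 s9=1 s1=1
t4.Δ4 s4=0 s5=0 s6=1 s2=0 clk=1 s3=0 s0=1 s8=1 s7=0 s9=1 s1=1
t4.Δ5 s4=0 s5=0 s6=0 s2=0 clk=1 s3=0 s0=1 s8=0 s7=0 s9=1 s1=1
t4.Δ6 s4=0 s5=0 s6=0 s2=1 clk=1 s3=0 s0=1 s8=1 s7=0 s9=1 s1=1
t4.Δ7 s4=0 s5=0 s6=0 s2=0 clk=1 s3=0 s0=1 s8=1 s7=0 s9=1 s1=1
t5.Δ0 s4=0 s5=0 s6=0 s2=0 clk=1 s3=0 s0=1 s8=1 s7=0 s9=1 s1=1
t5.Δ1 s4=0 s5=0 s6=0 s2=0 clk=0 s3=0 s0=1 s8=1 s7=0 s9=1 s1=1
t6.Δ0 s4=0 s5=0 s6=0 s2=0 clk=0 s3=0 s0=1 s8=1 s7=0 s9=1 s1=1
t6.Δ1 s4=0 s5=0 s6=0 s2=0 clk=1 s3=0 s0=1 s8=1 s7=0 s9=1 s1=1
t6.Δ2 s4=0 s5=0 s6=0 s2=0 clk=1 s3=1 s0=1 s8=1 s7=0 s9=1 s1=0
t6.Δ3 s4=1 s5=0 s6=0 s2=0 clk=1 s3=1 s0=1 s8=1 s7=0 s9=0 s1=0
t6.Δ4 s4=0 s5=0 s6=1 s2=0 clk=1 s3=1 s0=1 s8=1 s7=0 s9=0 s1=0
t6.Δ5 s4=0 s5=0 s6=0 s2=0 clk=1 s3=1 s0=1 s8=0 s7=0 s9=0 s1=0
t6.Δ6 s4=0 s5=0 s6=0 s2=1 clk=1 s3=1 s0=1 s8=1 s7=0 s9=0 s1=0
t6.Δ7 s4=0 s5=0 s6=0 s2=0 clk=1 s3=1 s0=1 s8=1 s7=0 s9=0 s1=0
t7.Δ0 s4=0 s5=0 s6=0 s2=0 clk=1 s3=1 s0=1 s8=1 s7=0 s9=0 s1=0
t7.Δ1 s4=0 s5=0 s6=0 s2=0 clk=0 s3=1 s0=1 s8=1 s7=0 s9=0 s1=0
t8.Δ0 s4=0 s5=0 s6=0 s2=0 clk=0 s3=1 s0=1 s8=1 s7=0 s9=0 s1=0
t8.Δ1 s4=0 s5=0 s6=0 s2=0 clk=1 s3=1 s0=1 s8=1 s7=0 s9=0 s1=0
t8.Δ2 s4=0 s5=0 s6=0 s2=0 clk=1 s3=0 s0=1 s8=1 s7=0 s9=0 s1=1
t8.Δ3 s4=1 s5=0 s6=0 s2=0 clk=1 s3=0 s0=1 s8=1 s7=0 s9=1 s1=1
t8.Δ4 s4=0 s5=0 s6=1 s2=0 clk=1 s3=0 s0=1 s8=1 s7=0 s9=1 s1=1
t8.Δ5 s4=0 s5=0 s6=0 s2=0 clk=1 s3=0 s0=1 s8=0 s7=0 s9=1 s1=1
t8.Δ6 s4=0 s5=0 s6=0 s2=1 clk=1 s3=0 s0=1 s8=1 s7=0 s9=1 s1=1
t8.Δ7 s4=0 s5=0 s6=0 s2=0 clk=1 s3=0 s0=1 s8=1 s7=0 s9=1 s1=1
t9.Δ0 s4=0 s5=0 s6=0 s2=0 clk=1 s3=0 s0=1 s8=1 s7=0 s9=1 s1=1
t9.Δ1 s4=0 s5=0 s6=0 s2=0 clk=0 s3=0 s0=1 s8=1 s7=0 s9=1 s1=1
t10.Δ0 s4=0 s5=0 s6=0 s2=0 clk=0 s3=0 s0=1 s8=1 s7=0 s9=1 s1=1
t10.Δ1 s4=0 s5=0 s6=0 s2=0 clk=1 s3=0 s0=1 s8=1 s7=0 s9=1 s1=1
t10.Δ2 s4=0 s5=0 s6=0 s2=0 clk=1 s3=1 s0=1 s8=1 s7=0 s9=1 s1=0
t10.Δ3 s4=1 s5=0 s6=0 s2=0 clk=1 s3=1 s0=1 s8=1 s7=0 s9=0 s1=0
t10.Δ4 s4=0 s5=0 s6=1 s2=0 clk=1 s3=1 s0=1 s8=1 s7=0 s9=0 s1=0
t10.Δ5 s4=0 s5=0 s6=0 s2=0 clk=1 s3=1 s0=1 s8=0 s7=0 s9=0 s1=0
t10.Δ6 s4=0 s5=0 s6=0 s2=1 clk=1 s3=1 s0=1 s8=1 s7=0 s9=0 s1=0
t10.Δ7 s4=0 s5=0 s6=0 s2=0 clk=1 s3=1 s0=1 s8=1 s7=0 s9=0 s1=0
t11.Δ0 s4=0 s5=0 s6=0 s2=0 clk=1 s3=1 s0=1 s8=1 s7=0 s9=0 s1=0
t11.Δ1 s4=0 s5=0 s6=0 s2=0 clk=0 s3=1 s0=1 s8=1 s7=0 s9=0 s1=0
t12.Δ0 s4=0 s5=0 s6=0 s2=0 clk=0 s3=1 s0=1 s8=1 s7=0 s9=0 s1=0
t12.Δ1 s4=0 s5=0 s6=0 s2=0 clk=1 s3=1 s0=1 s8=1 s7=0 s9=0 s1=0
t12.Δ2 s4=0 s5=0 s6=0 s2=0 clk=1 s3=0 s0=1 s8=1 s7=0 s9=0 s1=1
t12.Δ3 s4=1 s5=0 s6=0 s2=0 clk=1 s3=0 s0=1 s8=1 s7=0 s9=1 s1=1
t12.Δ4 s4=0 s5=0 s6=1 s2=0 clk=1 s3=0 s0=1 s8=1 s7=0 s9=1 s1=1
t12.Δ5 s4=0 s5=0 s6=0 s2=0 clk=1 s3=0 s0=1 s8=0 s7=0 s9=1 s1=1
t12.Δ6 s4=0 s5=0 s6=0 s2=1 clk=1 s3=0 s0=1 s8=1 s7=0 s9=1 s1=1
t12.Δ7 s4=0 s5=0 s6=0 s2=0 clk=1 s3=0 s0=1 s8=1 s7=0 s9=1 s1=1
t13.Δ0 s4=0 s5=0 s6=0 s2=0 clk=1 s3=0 s0=1 s8=1 s7=0 s9=1 s1=1
t13.Δ1 s4=0 s5=0 s6=0 s2=0 clk=0 s3=0 s0=1 s8=1 s7=0 s9=1 s1=1
t14.Δ0 s4=0 s5=0 s6=0 s2=0 clk=0 s3=0 s0=1 s8=1 s7=0 s9=1 s1=1
t14.Δ1 s4=0 s5=0 s6=0 s2=0 clk=1 s3=0 s0=1 s8=1 s7=0 s9=1 s1=1
t14.Δ2 s4=0 s5=0 s6=0 s2=0 clk=1 s3=1 s0=1 s8=1 s7=0 s9=1 s1=0
t14.Δ3 s4=1 s5=0 s6=0 s2=0 clk=1 s3=1 s0=1 s8=1 s7=0 s9=0 s1=0
t14.Δ4 s4=0 s5=0 s6=1 s2=0 clk=1 s3=1 s0=1 s8=1 s7=0 s9=0 s1=0
t14.Δ5 s4=0 s5=0 s6=0 s2=0 clk=1 s3=1 s0=1 s8=0 s7=0 s9=0 s1=0
t14.Δ6 s4=0 s5=0 s6=0 s2=1 clk=1 s3=1 s0=1 s8=1 s7=0 s9=0 s1=0
t14.Δ7 s4=0 s5=0 s6=0 s2=0 clk=1 s3=1 s0=1 s8=1 s7=0 s9=0 s1=0
t15.Δ0 s4=0 s5=0 s6=0 s2=0 clk=1 s3=1 s0=1 s8=1 s7=0 s9=0 s1=0
t15.Δ1 s4=0 s5=0 s6=0 s2=0 clk=0 s3=1 s0=1 s8=1 s7=0 s9=0 s1=0
t16.Δ0 s4=0 s5=0 s6=0 s2=0 clk=0 s3=1 s0=1 s8=1 s7=0 s9=0 s1=0
t16.Δ1 s4=0 s5=0 s6=0 s2=0 clk=1 s3=1 s0=1 s8=1 s7=0 s9=0 s1=0
t16.Δ2 s4=0 s5=0 s6=0 s2=0 clk=1 s3=0 s0=1 s8=1 s7=0 s9=0 s1=1
t16.Δ3 s4=1 s5=0 s6=0 s2=0 clk=1 s3=0 s0=1 s8=1 s7=0 s9=1 s1=1
t16.Δ4 s4=0 s5=0 s6=1 s2=0 clk=1 s3=0 s0=1 s8=1 s7=0 s9=1 s1=1
t16.Δ5 s4=0 s5=0 s6=0 s2=0 clk=1 s3=0 s0=1 s8=0 s7=0 s9=1 s1=1
t16.Δ6 s4=0 s5=0 s6=0 s2=1 clk=1 s3=0 s0=1 s8=1 s7=0 s9=1 s1=1
t16.Δ7 s4=0 s5=0 s6=0 s2=0 clk=1 s3=0 s0=1 s8=1 s7=0 s9=1 s1=1

no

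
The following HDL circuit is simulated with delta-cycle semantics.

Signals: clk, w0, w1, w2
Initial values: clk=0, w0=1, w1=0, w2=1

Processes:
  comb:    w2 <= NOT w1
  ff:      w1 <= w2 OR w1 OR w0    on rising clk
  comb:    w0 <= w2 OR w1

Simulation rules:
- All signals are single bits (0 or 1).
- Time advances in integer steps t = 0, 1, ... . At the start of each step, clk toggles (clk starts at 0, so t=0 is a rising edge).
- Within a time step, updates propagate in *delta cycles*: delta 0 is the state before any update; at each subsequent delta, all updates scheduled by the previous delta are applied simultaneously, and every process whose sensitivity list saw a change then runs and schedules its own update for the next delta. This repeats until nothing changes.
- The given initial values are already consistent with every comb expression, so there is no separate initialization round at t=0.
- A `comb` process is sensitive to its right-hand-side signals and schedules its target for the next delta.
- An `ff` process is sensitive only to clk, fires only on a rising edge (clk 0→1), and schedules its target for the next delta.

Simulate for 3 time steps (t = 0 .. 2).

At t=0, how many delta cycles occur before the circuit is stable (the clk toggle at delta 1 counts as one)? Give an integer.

[bits: clk,w0,w2,w1]
t=0: Δ0=0110 Δ1=1110 Δ2=1111 Δ3=1101 | 3Δ
t=1: Δ0=1101 Δ1=0101 | 1Δ
t=2: Δ0=0101 Δ1=1101 | 1Δ

3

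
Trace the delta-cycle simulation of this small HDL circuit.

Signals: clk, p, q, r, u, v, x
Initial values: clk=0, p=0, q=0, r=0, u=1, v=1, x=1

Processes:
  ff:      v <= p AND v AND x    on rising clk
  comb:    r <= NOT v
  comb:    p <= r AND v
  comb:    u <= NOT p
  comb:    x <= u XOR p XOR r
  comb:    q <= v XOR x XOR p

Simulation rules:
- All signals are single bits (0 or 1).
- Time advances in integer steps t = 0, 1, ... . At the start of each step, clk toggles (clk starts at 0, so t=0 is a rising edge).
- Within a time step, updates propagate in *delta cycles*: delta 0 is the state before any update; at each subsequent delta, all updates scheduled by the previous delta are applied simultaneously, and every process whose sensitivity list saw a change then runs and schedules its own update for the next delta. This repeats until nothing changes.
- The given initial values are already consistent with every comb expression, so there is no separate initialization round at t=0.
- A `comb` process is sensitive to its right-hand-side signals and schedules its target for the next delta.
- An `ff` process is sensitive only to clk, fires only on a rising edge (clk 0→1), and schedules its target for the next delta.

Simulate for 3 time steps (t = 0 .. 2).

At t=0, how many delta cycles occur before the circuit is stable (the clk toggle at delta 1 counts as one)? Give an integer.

5

[bits: u,r,p,q,x,clk,v]
t=0: Δ0=1000101 Δ1=1000111 Δ2=1000110 Δ3=1101110 Δ4=1101010 Δ5=1100010 | 5Δ
t=1: Δ0=1100010 Δ1=1100000 | 1Δ
t=2: Δ0=1100000 Δ1=1100010 | 1Δ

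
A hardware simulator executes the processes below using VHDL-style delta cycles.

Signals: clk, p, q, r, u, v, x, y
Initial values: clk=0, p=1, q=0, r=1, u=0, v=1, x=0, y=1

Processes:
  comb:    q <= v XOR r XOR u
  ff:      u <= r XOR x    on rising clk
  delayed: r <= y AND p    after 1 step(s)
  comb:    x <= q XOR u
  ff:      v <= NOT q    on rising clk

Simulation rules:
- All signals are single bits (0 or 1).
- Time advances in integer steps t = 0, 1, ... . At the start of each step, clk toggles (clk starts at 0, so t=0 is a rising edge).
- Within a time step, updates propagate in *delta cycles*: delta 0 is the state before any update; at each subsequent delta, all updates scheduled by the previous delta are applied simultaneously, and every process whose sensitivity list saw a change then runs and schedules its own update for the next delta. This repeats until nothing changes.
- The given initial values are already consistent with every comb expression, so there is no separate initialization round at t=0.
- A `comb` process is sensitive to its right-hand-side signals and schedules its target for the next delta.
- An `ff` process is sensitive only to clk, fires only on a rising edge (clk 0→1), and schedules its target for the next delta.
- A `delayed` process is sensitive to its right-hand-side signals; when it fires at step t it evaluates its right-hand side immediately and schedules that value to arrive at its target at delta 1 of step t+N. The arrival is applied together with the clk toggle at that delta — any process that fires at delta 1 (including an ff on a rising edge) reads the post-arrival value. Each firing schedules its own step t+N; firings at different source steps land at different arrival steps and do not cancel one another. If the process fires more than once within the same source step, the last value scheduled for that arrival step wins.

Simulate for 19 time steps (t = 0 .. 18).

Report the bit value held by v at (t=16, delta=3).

1

t0.Δ0 v=1 p=1 x=0 clk=0 y=1 q=0 u=0 r=1
t0.Δ1 v=1 p=1 x=0 clk=1 y=1 q=0 u=0 r=1
t0.Δ2 v=1 p=1 x=0 clk=1 y=1 q=0 u=1 r=1
t0.Δ3 v=1 p=1 x=1 clk=1 y=1 q=1 u=1 r=1
t0.Δ4 v=1 p=1 x=0 clk=1 y=1 q=1 u=1 r=1
t1.Δ0 v=1 p=1 x=0 clk=1 y=1 q=1 u=1 r=1
t1.Δ1 v=1 p=1 x=0 clk=0 y=1 q=1 u=1 r=1
t2.Δ0 v=1 p=1 x=0 clk=0 y=1 q=1 u=1 r=1
t2.Δ1 v=1 p=1 x=0 clk=1 y=1 q=1 u=1 r=1
t2.Δ2 v=0 p=1 x=0 clk=1 y=1 q=1 u=1 r=1
t2.Δ3 v=0 p=1 x=0 clk=1 y=1 q=0 u=1 r=1
t2.Δ4 v=0 p=1 x=1 clk=1 y=1 q=0 u=1 r=1
t3.Δ0 v=0 p=1 x=1 clk=1 y=1 q=0 u=1 r=1
t3.Δ1 v=0 p=1 x=1 clk=0 y=1 q=0 u=1 r=1
t4.Δ0 v=0 p=1 x=1 clk=0 y=1 q=0 u=1 r=1
t4.Δ1 v=0 p=1 x=1 clk=1 y=1 q=0 u=1 r=1
t4.Δ2 v=1 p=1 x=1 clk=1 y=1 q=0 u=0 r=1
t4.Δ3 v=1 p=1 x=0 clk=1 y=1 q=0 u=0 r=1
t5.Δ0 v=1 p=1 x=0 clk=1 y=1 q=0 u=0 r=1
t5.Δ1 v=1 p=1 x=0 clk=0 y=1 q=0 u=0 r=1
t6.Δ0 v=1 p=1 x=0 clk=0 y=1 q=0 u=0 r=1
t6.Δ1 v=1 p=1 x=0 clk=1 y=1 q=0 u=0 r=1
t6.Δ2 v=1 p=1 x=0 clk=1 y=1 q=0 u=1 r=1
t6.Δ3 v=1 p=1 x=1 clk=1 y=1 q=1 u=1 r=1
t6.Δ4 v=1 p=1 x=0 clk=1 y=1 q=1 u=1 r=1
t7.Δ0 v=1 p=1 x=0 clk=1 y=1 q=1 u=1 r=1
t7.Δ1 v=1 p=1 x=0 clk=0 y=1 q=1 u=1 r=1
t8.Δ0 v=1 p=1 x=0 clk=0 y=1 q=1 u=1 r=1
t8.Δ1 v=1 p=1 x=0 clk=1 y=1 q=1 u=1 r=1
t8.Δ2 v=0 p=1 x=0 clk=1 y=1 q=1 u=1 r=1
t8.Δ3 v=0 p=1 x=0 clk=1 y=1 q=0 u=1 r=1
t8.Δ4 v=0 p=1 x=1 clk=1 y=1 q=0 u=1 r=1
t9.Δ0 v=0 p=1 x=1 clk=1 y=1 q=0 u=1 r=1
t9.Δ1 v=0 p=1 x=1 clk=0 y=1 q=0 u=1 r=1
t10.Δ0 v=0 p=1 x=1 clk=0 y=1 q=0 u=1 r=1
t10.Δ1 v=0 p=1 x=1 clk=1 y=1 q=0 u=1 r=1
t10.Δ2 v=1 p=1 x=1 clk=1 y=1 q=0 u=0 r=1
t10.Δ3 v=1 p=1 x=0 clk=1 y=1 q=0 u=0 r=1
t11.Δ0 v=1 p=1 x=0 clk=1 y=1 q=0 u=0 r=1
t11.Δ1 v=1 p=1 x=0 clk=0 y=1 q=0 u=0 r=1
t12.Δ0 v=1 p=1 x=0 clk=0 y=1 q=0 u=0 r=1
t12.Δ1 v=1 p=1 x=0 clk=1 y=1 q=0 u=0 r=1
t12.Δ2 v=1 p=1 x=0 clk=1 y=1 q=0 u=1 r=1
t12.Δ3 v=1 p=1 x=1 clk=1 y=1 q=1 u=1 r=1
t12.Δ4 v=1 p=1 x=0 clk=1 y=1 q=1 u=1 r=1
t13.Δ0 v=1 p=1 x=0 clk=1 y=1 q=1 u=1 r=1
t13.Δ1 v=1 p=1 x=0 clk=0 y=1 q=1 u=1 r=1
t14.Δ0 v=1 p=1 x=0 clk=0 y=1 q=1 u=1 r=1
t14.Δ1 v=1 p=1 x=0 clk=1 y=1 q=1 u=1 r=1
t14.Δ2 v=0 p=1 x=0 clk=1 y=1 q=1 u=1 r=1
t14.Δ3 v=0 p=1 x=0 clk=1 y=1 q=0 u=1 r=1
t14.Δ4 v=0 p=1 x=1 clk=1 y=1 q=0 u=1 r=1
t15.Δ0 v=0 p=1 x=1 clk=1 y=1 q=0 u=1 r=1
t15.Δ1 v=0 p=1 x=1 clk=0 y=1 q=0 u=1 r=1
t16.Δ0 v=0 p=1 x=1 clk=0 y=1 q=0 u=1 r=1
t16.Δ1 v=0 p=1 x=1 clk=1 y=1 q=0 u=1 r=1
t16.Δ2 v=1 p=1 x=1 clk=1 y=1 q=0 u=0 r=1
t16.Δ3 v=1 p=1 x=0 clk=1 y=1 q=0 u=0 r=1
t17.Δ0 v=1 p=1 x=0 clk=1 y=1 q=0 u=0 r=1
t17.Δ1 v=1 p=1 x=0 clk=0 y=1 q=0 u=0 r=1
t18.Δ0 v=1 p=1 x=0 clk=0 y=1 q=0 u=0 r=1
t18.Δ1 v=1 p=1 x=0 clk=1 y=1 q=0 u=0 r=1
t18.Δ2 v=1 p=1 x=0 clk=1 y=1 q=0 u=1 r=1
t18.Δ3 v=1 p=1 x=1 clk=1 y=1 q=1 u=1 r=1
t18.Δ4 v=1 p=1 x=0 clk=1 y=1 q=1 u=1 r=1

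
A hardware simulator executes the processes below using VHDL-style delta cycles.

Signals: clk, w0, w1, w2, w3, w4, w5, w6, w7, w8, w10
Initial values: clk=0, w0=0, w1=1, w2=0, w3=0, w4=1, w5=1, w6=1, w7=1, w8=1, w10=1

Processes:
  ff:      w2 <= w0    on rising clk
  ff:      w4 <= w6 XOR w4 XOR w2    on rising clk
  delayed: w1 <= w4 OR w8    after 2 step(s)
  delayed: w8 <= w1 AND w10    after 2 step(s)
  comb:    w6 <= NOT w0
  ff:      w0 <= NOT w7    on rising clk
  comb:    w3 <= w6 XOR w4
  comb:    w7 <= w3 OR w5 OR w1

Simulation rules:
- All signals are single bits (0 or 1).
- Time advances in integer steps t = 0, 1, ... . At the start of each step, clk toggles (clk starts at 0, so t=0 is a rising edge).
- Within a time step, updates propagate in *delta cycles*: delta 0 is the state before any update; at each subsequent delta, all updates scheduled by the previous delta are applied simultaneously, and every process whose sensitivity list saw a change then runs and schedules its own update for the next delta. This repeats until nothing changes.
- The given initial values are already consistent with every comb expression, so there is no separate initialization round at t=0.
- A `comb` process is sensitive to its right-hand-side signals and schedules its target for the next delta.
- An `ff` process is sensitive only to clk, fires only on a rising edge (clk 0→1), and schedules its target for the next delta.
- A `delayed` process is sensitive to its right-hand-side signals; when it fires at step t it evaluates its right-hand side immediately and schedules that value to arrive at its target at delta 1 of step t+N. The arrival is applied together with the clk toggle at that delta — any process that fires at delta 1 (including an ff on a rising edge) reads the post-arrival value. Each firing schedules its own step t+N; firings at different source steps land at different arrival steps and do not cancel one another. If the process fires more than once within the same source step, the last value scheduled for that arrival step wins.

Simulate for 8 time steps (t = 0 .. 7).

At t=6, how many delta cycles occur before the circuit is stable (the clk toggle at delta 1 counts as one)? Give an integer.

[bits: w6,w1,clk,w7,w2,w3,w0,w8,w4,w10,w5]
t=0: Δ0=11010001111 Δ1=11110001111 Δ2=11110001011 Δ3=11110101011 | 3Δ
t=1: Δ0=11110101011 Δ1=11010101011 | 1Δ
t=2: Δ0=11010101011 Δ1=11110101011 Δ2=11110101111 Δ3=11110001111 | 3Δ
t=3: Δ0=11110001111 Δ1=11010001111 | 1Δ
t=4: Δ0=11010001111 Δ1=11110001111 Δ2=11110001011 Δ3=11110101011 | 3Δ
t=5: Δ0=11110101011 Δ1=11010101011 | 1Δ
t=6: Δ0=11010101011 Δ1=11110101011 Δ2=11110101111 Δ3=11110001111 | 3Δ
t=7: Δ0=11110001111 Δ1=11010001111 | 1Δ

3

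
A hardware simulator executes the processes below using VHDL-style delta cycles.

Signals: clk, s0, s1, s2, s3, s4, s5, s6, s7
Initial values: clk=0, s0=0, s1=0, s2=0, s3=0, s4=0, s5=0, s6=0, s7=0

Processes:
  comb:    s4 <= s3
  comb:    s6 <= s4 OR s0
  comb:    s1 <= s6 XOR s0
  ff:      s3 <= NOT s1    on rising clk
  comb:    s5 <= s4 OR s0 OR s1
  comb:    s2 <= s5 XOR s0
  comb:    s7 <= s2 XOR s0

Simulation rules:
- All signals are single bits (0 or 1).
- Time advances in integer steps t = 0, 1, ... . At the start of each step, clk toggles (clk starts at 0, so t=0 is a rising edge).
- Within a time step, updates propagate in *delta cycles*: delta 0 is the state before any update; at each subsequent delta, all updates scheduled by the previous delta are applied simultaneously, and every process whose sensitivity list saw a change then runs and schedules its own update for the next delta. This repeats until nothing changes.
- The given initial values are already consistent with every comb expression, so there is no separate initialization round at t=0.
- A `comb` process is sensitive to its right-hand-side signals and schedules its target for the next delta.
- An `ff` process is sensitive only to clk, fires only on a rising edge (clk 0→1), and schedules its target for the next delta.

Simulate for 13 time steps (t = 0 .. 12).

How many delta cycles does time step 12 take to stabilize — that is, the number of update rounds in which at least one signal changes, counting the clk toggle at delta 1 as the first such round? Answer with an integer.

t=0 Δ0: s3=0 s0=0 s4=0 s5=0 clk=0 s1=0 s2=0 s7=0 s6=0
  Δ1: clk:0→1
  Δ2: s3:0→1
  Δ3: s4:0→1
  Δ4: s5:0→1, s6:0→1
  Δ5: s1:0→1, s2:0→1
  Δ6: s7:0→1
  (6Δ to stable)
t=1 Δ0: s3=1 s0=0 s4=1 s5=1 clk=1 s1=1 s2=1 s7=1 s6=1
  Δ1: clk:1→0
  (1Δ to stable)
t=2 Δ0: s3=1 s0=0 s4=1 s5=1 clk=0 s1=1 s2=1 s7=1 s6=1
  Δ1: clk:0→1
  Δ2: s3:1→0
  Δ3: s4:1→0
  Δ4: s6:1→0
  Δ5: s1:1→0
  Δ6: s5:1→0
  Δ7: s2:1→0
  Δ8: s7:1→0
  (8Δ to stable)
t=3 Δ0: s3=0 s0=0 s4=0 s5=0 clk=1 s1=0 s2=0 s7=0 s6=0
  Δ1: clk:1→0
  (1Δ to stable)
t=4 Δ0: s3=0 s0=0 s4=0 s5=0 clk=0 s1=0 s2=0 s7=0 s6=0
  Δ1: clk:0→1
  Δ2: s3:0→1
  Δ3: s4:0→1
  Δ4: s5:0→1, s6:0→1
  Δ5: s1:0→1, s2:0→1
  Δ6: s7:0→1
  (6Δ to stable)
t=5 Δ0: s3=1 s0=0 s4=1 s5=1 clk=1 s1=1 s2=1 s7=1 s6=1
  Δ1: clk:1→0
  (1Δ to stable)
t=6 Δ0: s3=1 s0=0 s4=1 s5=1 clk=0 s1=1 s2=1 s7=1 s6=1
  Δ1: clk:0→1
  Δ2: s3:1→0
  Δ3: s4:1→0
  Δ4: s6:1→0
  Δ5: s1:1→0
  Δ6: s5:1→0
  Δ7: s2:1→0
  Δ8: s7:1→0
  (8Δ to stable)
t=7 Δ0: s3=0 s0=0 s4=0 s5=0 clk=1 s1=0 s2=0 s7=0 s6=0
  Δ1: clk:1→0
  (1Δ to stable)
t=8 Δ0: s3=0 s0=0 s4=0 s5=0 clk=0 s1=0 s2=0 s7=0 s6=0
  Δ1: clk:0→1
  Δ2: s3:0→1
  Δ3: s4:0→1
  Δ4: s5:0→1, s6:0→1
  Δ5: s1:0→1, s2:0→1
  Δ6: s7:0→1
  (6Δ to stable)
t=9 Δ0: s3=1 s0=0 s4=1 s5=1 clk=1 s1=1 s2=1 s7=1 s6=1
  Δ1: clk:1→0
  (1Δ to stable)
t=10 Δ0: s3=1 s0=0 s4=1 s5=1 clk=0 s1=1 s2=1 s7=1 s6=1
  Δ1: clk:0→1
  Δ2: s3:1→0
  Δ3: s4:1→0
  Δ4: s6:1→0
  Δ5: s1:1→0
  Δ6: s5:1→0
  Δ7: s2:1→0
  Δ8: s7:1→0
  (8Δ to stable)
t=11 Δ0: s3=0 s0=0 s4=0 s5=0 clk=1 s1=0 s2=0 s7=0 s6=0
  Δ1: clk:1→0
  (1Δ to stable)
t=12 Δ0: s3=0 s0=0 s4=0 s5=0 clk=0 s1=0 s2=0 s7=0 s6=0
  Δ1: clk:0→1
  Δ2: s3:0→1
  Δ3: s4:0→1
  Δ4: s5:0→1, s6:0→1
  Δ5: s1:0→1, s2:0→1
  Δ6: s7:0→1
  (6Δ to stable)

6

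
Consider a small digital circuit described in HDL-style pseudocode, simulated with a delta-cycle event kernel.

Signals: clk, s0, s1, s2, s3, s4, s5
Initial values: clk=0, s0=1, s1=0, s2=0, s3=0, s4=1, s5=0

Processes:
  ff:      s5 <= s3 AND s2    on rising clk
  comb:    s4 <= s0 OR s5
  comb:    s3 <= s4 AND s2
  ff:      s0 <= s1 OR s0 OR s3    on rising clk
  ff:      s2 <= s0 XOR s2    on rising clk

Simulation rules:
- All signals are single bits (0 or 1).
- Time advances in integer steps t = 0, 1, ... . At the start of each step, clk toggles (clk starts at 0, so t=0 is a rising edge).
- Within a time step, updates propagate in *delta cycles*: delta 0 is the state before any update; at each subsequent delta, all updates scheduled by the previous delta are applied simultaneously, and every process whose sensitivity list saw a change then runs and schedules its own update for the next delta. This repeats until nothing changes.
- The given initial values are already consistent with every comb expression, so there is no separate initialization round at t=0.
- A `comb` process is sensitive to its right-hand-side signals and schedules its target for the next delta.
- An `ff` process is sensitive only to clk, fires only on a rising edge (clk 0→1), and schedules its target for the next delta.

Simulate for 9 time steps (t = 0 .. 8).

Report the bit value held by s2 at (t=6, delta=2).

[bits: clk,s3,s5,s1,s0,s4,s2]
t=0: Δ0=0000110 Δ1=1000110 Δ2=1000111 Δ3=1100111 | 3Δ
t=1: Δ0=1100111 Δ1=0100111 | 1Δ
t=2: Δ0=0100111 Δ1=1100111 Δ2=1110110 Δ3=1010110 | 3Δ
t=3: Δ0=1010110 Δ1=0010110 | 1Δ
t=4: Δ0=0010110 Δ1=1010110 Δ2=1000111 Δ3=1100111 | 3Δ
t=5: Δ0=1100111 Δ1=0100111 | 1Δ
t=6: Δ0=0100111 Δ1=1100111 Δ2=1110110 Δ3=1010110 | 3Δ
t=7: Δ0=1010110 Δ1=0010110 | 1Δ
t=8: Δ0=0010110 Δ1=1010110 Δ2=1000111 Δ3=1100111 | 3Δ

0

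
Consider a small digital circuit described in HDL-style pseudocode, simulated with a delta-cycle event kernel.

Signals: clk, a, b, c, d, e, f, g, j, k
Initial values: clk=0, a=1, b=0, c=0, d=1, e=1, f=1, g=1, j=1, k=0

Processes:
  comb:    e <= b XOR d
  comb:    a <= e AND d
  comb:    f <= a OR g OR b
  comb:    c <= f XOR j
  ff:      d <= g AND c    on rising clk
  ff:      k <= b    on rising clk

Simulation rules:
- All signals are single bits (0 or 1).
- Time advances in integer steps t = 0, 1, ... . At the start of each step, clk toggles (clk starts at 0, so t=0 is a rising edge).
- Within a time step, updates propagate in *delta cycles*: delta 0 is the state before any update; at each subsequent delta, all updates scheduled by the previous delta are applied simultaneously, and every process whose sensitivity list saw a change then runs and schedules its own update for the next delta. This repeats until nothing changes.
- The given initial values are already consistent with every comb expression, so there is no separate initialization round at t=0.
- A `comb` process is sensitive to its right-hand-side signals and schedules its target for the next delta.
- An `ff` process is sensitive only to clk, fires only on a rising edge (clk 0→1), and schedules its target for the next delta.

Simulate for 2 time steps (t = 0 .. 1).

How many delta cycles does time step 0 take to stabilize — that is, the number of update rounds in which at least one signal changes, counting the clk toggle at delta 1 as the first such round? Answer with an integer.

t=0 Δ0: d=1 e=1 j=1 a=1 c=0 clk=0 g=1 f=1 b=0 k=0
  Δ1: clk:0→1
  Δ2: d:1→0
  Δ3: e:1→0, a:1→0
  (3Δ to stable)
t=1 Δ0: d=0 e=0 j=1 a=0 c=0 clk=1 g=1 f=1 b=0 k=0
  Δ1: clk:1→0
  (1Δ to stable)

3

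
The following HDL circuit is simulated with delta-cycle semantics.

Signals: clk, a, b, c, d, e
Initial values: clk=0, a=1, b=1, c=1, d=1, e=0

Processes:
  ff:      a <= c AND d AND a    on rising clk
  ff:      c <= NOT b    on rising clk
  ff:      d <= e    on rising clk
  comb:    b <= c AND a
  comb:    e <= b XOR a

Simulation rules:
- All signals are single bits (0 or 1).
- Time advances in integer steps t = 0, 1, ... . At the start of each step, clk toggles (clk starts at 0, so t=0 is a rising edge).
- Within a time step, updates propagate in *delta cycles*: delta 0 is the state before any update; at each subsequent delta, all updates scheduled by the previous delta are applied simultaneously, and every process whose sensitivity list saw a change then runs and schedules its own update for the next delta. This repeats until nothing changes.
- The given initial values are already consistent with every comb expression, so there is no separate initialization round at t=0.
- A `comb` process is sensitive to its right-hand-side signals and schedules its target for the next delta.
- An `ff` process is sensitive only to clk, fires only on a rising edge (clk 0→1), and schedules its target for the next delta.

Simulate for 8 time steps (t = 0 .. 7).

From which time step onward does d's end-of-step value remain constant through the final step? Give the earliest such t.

4

t0.Δ0 e=0 b=1 a=1 d=1 c=1 clk=0
t0.Δ1 e=0 b=1 a=1 d=1 c=1 clk=1
t0.Δ2 e=0 b=1 a=1 d=0 c=0 clk=1
t0.Δ3 e=0 b=0 a=1 d=0 c=0 clk=1
t0.Δ4 e=1 b=0 a=1 d=0 c=0 clk=1
t1.Δ0 e=1 b=0 a=1 d=0 c=0 clk=1
t1.Δ1 e=1 b=0 a=1 d=0 c=0 clk=0
t2.Δ0 e=1 b=0 a=1 d=0 c=0 clk=0
t2.Δ1 e=1 b=0 a=1 d=0 c=0 clk=1
t2.Δ2 e=1 b=0 a=0 d=1 c=1 clk=1
t2.Δ3 e=0 b=0 a=0 d=1 c=1 clk=1
t3.Δ0 e=0 b=0 a=0 d=1 c=1 clk=1
t3.Δ1 e=0 b=0 a=0 d=1 c=1 clk=0
t4.Δ0 e=0 b=0 a=0 d=1 c=1 clk=0
t4.Δ1 e=0 b=0 a=0 d=1 c=1 clk=1
t4.Δ2 e=0 b=0 a=0 d=0 c=1 clk=1
t5.Δ0 e=0 b=0 a=0 d=0 c=1 clk=1
t5.Δ1 e=0 b=0 a=0 d=0 c=1 clk=0
t6.Δ0 e=0 b=0 a=0 d=0 c=1 clk=0
t6.Δ1 e=0 b=0 a=0 d=0 c=1 clk=1
t7.Δ0 e=0 b=0 a=0 d=0 c=1 clk=1
t7.Δ1 e=0 b=0 a=0 d=0 c=1 clk=0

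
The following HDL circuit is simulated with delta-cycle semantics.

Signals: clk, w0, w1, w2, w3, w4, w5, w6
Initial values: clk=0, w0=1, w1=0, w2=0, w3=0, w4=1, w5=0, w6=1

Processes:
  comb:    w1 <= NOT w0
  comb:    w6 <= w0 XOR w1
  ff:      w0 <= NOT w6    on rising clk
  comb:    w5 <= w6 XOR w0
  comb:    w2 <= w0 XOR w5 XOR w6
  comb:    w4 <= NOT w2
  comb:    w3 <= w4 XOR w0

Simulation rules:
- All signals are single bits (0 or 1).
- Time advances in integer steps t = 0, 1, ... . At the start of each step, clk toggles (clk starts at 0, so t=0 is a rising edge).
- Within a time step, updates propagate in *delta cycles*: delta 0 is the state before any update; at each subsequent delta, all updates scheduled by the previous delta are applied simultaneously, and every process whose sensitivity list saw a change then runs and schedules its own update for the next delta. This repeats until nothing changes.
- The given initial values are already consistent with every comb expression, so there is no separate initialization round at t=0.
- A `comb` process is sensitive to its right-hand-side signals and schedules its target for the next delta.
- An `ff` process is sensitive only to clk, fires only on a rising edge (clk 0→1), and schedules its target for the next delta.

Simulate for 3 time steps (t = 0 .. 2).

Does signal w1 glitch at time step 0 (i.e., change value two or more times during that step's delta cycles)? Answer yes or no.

no

t0.Δ0 w2=0 w0=1 w5=0 w1=0 w6=1 clk=0 w4=1 w3=0
t0.Δ1 w2=0 w0=1 w5=0 w1=0 w6=1 clk=1 w4=1 w3=0
t0.Δ2 w2=0 w0=0 w5=0 w1=0 w6=1 clk=1 w4=1 w3=0
t0.Δ3 w2=1 w0=0 w5=1 w1=1 w6=0 clk=1 w4=1 w3=1
t0.Δ4 w2=1 w0=0 w5=0 w1=1 w6=1 clk=1 w4=0 w3=1
t0.Δ5 w2=1 w0=0 w5=1 w1=1 w6=1 clk=1 w4=0 w3=0
t0.Δ6 w2=0 w0=0 w5=1 w1=1 w6=1 clk=1 w4=0 w3=0
t0.Δ7 w2=0 w0=0 w5=1 w1=1 w6=1 clk=1 w4=1 w3=0
t0.Δ8 w2=0 w0=0 w5=1 w1=1 w6=1 clk=1 w4=1 w3=1
t1.Δ0 w2=0 w0=0 w5=1 w1=1 w6=1 clk=1 w4=1 w3=1
t1.Δ1 w2=0 w0=0 w5=1 w1=1 w6=1 clk=0 w4=1 w3=1
t2.Δ0 w2=0 w0=0 w5=1 w1=1 w6=1 clk=0 w4=1 w3=1
t2.Δ1 w2=0 w0=0 w5=1 w1=1 w6=1 clk=1 w4=1 w3=1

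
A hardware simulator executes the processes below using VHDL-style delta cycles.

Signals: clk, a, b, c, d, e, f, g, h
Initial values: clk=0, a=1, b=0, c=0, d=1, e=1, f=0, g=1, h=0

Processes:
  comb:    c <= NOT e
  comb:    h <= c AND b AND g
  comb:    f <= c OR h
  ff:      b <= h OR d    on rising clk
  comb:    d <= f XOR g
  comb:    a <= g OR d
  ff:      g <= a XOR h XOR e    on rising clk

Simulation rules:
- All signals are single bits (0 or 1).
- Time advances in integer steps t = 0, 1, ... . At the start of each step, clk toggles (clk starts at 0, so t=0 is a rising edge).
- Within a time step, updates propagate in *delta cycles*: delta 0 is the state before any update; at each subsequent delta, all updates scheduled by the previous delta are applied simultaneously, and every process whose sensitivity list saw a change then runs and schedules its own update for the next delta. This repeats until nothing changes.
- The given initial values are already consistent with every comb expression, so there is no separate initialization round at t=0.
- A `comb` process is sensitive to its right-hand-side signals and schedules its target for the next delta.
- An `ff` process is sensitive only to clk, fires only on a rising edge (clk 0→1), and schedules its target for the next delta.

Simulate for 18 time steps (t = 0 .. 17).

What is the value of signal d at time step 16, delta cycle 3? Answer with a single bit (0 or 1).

t=0 Δ0: f=0 d=1 b=0 h=0 g=1 clk=0 c=0 a=1 e=1
  Δ1: clk:0→1
  Δ2: b:0→1, g:1→0
  Δ3: d:1→0
  Δ4: a:1→0
  (4Δ to stable)
t=1 Δ0: f=0 d=0 b=1 h=0 g=0 clk=1 c=0 a=0 e=1
  Δ1: clk:1→0
  (1Δ to stable)
t=2 Δ0: f=0 d=0 b=1 h=0 g=0 clk=0 c=0 a=0 e=1
  Δ1: clk:0→1
  Δ2: b:1→0, g:0→1
  Δ3: d:0→1, a:0→1
  (3Δ to stable)
t=3 Δ0: f=0 d=1 b=0 h=0 g=1 clk=1 c=0 a=1 e=1
  Δ1: clk:1→0
  (1Δ to stable)
t=4 Δ0: f=0 d=1 b=0 h=0 g=1 clk=0 c=0 a=1 e=1
  Δ1: clk:0→1
  Δ2: b:0→1, g:1→0
  Δ3: d:1→0
  Δ4: a:1→0
  (4Δ to stable)
t=5 Δ0: f=0 d=0 b=1 h=0 g=0 clk=1 c=0 a=0 e=1
  Δ1: clk:1→0
  (1Δ to stable)
t=6 Δ0: f=0 d=0 b=1 h=0 g=0 clk=0 c=0 a=0 e=1
  Δ1: clk:0→1
  Δ2: b:1→0, g:0→1
  Δ3: d:0→1, a:0→1
  (3Δ to stable)
t=7 Δ0: f=0 d=1 b=0 h=0 g=1 clk=1 c=0 a=1 e=1
  Δ1: clk:1→0
  (1Δ to stable)
t=8 Δ0: f=0 d=1 b=0 h=0 g=1 clk=0 c=0 a=1 e=1
  Δ1: clk:0→1
  Δ2: b:0→1, g:1→0
  Δ3: d:1→0
  Δ4: a:1→0
  (4Δ to stable)
t=9 Δ0: f=0 d=0 b=1 h=0 g=0 clk=1 c=0 a=0 e=1
  Δ1: clk:1→0
  (1Δ to stable)
t=10 Δ0: f=0 d=0 b=1 h=0 g=0 clk=0 c=0 a=0 e=1
  Δ1: clk:0→1
  Δ2: b:1→0, g:0→1
  Δ3: d:0→1, a:0→1
  (3Δ to stable)
t=11 Δ0: f=0 d=1 b=0 h=0 g=1 clk=1 c=0 a=1 e=1
  Δ1: clk:1→0
  (1Δ to stable)
t=12 Δ0: f=0 d=1 b=0 h=0 g=1 clk=0 c=0 a=1 e=1
  Δ1: clk:0→1
  Δ2: b:0→1, g:1→0
  Δ3: d:1→0
  Δ4: a:1→0
  (4Δ to stable)
t=13 Δ0: f=0 d=0 b=1 h=0 g=0 clk=1 c=0 a=0 e=1
  Δ1: clk:1→0
  (1Δ to stable)
t=14 Δ0: f=0 d=0 b=1 h=0 g=0 clk=0 c=0 a=0 e=1
  Δ1: clk:0→1
  Δ2: b:1→0, g:0→1
  Δ3: d:0→1, a:0→1
  (3Δ to stable)
t=15 Δ0: f=0 d=1 b=0 h=0 g=1 clk=1 c=0 a=1 e=1
  Δ1: clk:1→0
  (1Δ to stable)
t=16 Δ0: f=0 d=1 b=0 h=0 g=1 clk=0 c=0 a=1 e=1
  Δ1: clk:0→1
  Δ2: b:0→1, g:1→0
  Δ3: d:1→0
  Δ4: a:1→0
  (4Δ to stable)
t=17 Δ0: f=0 d=0 b=1 h=0 g=0 clk=1 c=0 a=0 e=1
  Δ1: clk:1→0
  (1Δ to stable)

0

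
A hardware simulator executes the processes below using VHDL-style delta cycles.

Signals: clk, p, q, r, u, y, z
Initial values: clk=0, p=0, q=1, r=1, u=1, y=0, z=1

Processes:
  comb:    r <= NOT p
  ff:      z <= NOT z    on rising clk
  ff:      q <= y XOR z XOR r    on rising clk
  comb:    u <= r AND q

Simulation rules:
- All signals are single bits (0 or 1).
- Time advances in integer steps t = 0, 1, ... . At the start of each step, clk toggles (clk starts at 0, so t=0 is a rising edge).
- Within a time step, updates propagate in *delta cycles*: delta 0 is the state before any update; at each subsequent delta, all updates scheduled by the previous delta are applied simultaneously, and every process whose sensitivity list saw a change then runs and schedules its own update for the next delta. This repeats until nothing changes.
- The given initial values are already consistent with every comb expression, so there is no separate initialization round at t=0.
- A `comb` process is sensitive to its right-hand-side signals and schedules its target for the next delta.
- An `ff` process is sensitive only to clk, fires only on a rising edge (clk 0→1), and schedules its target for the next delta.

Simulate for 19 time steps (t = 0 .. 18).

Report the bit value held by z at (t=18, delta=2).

t0.Δ0 z=1 p=0 clk=0 u=1 r=1 q=1 y=0
t0.Δ1 z=1 p=0 clk=1 u=1 r=1 q=1 y=0
t0.Δ2 z=0 p=0 clk=1 u=1 r=1 q=0 y=0
t0.Δ3 z=0 p=0 clk=1 u=0 r=1 q=0 y=0
t1.Δ0 z=0 p=0 clk=1 u=0 r=1 q=0 y=0
t1.Δ1 z=0 p=0 clk=0 u=0 r=1 q=0 y=0
t2.Δ0 z=0 p=0 clk=0 u=0 r=1 q=0 y=0
t2.Δ1 z=0 p=0 clk=1 u=0 r=1 q=0 y=0
t2.Δ2 z=1 p=0 clk=1 u=0 r=1 q=1 y=0
t2.Δ3 z=1 p=0 clk=1 u=1 r=1 q=1 y=0
t3.Δ0 z=1 p=0 clk=1 u=1 r=1 q=1 y=0
t3.Δ1 z=1 p=0 clk=0 u=1 r=1 q=1 y=0
t4.Δ0 z=1 p=0 clk=0 u=1 r=1 q=1 y=0
t4.Δ1 z=1 p=0 clk=1 u=1 r=1 q=1 y=0
t4.Δ2 z=0 p=0 clk=1 u=1 r=1 q=0 y=0
t4.Δ3 z=0 p=0 clk=1 u=0 r=1 q=0 y=0
t5.Δ0 z=0 p=0 clk=1 u=0 r=1 q=0 y=0
t5.Δ1 z=0 p=0 clk=0 u=0 r=1 q=0 y=0
t6.Δ0 z=0 p=0 clk=0 u=0 r=1 q=0 y=0
t6.Δ1 z=0 p=0 clk=1 u=0 r=1 q=0 y=0
t6.Δ2 z=1 p=0 clk=1 u=0 r=1 q=1 y=0
t6.Δ3 z=1 p=0 clk=1 u=1 r=1 q=1 y=0
t7.Δ0 z=1 p=0 clk=1 u=1 r=1 q=1 y=0
t7.Δ1 z=1 p=0 clk=0 u=1 r=1 q=1 y=0
t8.Δ0 z=1 p=0 clk=0 u=1 r=1 q=1 y=0
t8.Δ1 z=1 p=0 clk=1 u=1 r=1 q=1 y=0
t8.Δ2 z=0 p=0 clk=1 u=1 r=1 q=0 y=0
t8.Δ3 z=0 p=0 clk=1 u=0 r=1 q=0 y=0
t9.Δ0 z=0 p=0 clk=1 u=0 r=1 q=0 y=0
t9.Δ1 z=0 p=0 clk=0 u=0 r=1 q=0 y=0
t10.Δ0 z=0 p=0 clk=0 u=0 r=1 q=0 y=0
t10.Δ1 z=0 p=0 clk=1 u=0 r=1 q=0 y=0
t10.Δ2 z=1 p=0 clk=1 u=0 r=1 q=1 y=0
t10.Δ3 z=1 p=0 clk=1 u=1 r=1 q=1 y=0
t11.Δ0 z=1 p=0 clk=1 u=1 r=1 q=1 y=0
t11.Δ1 z=1 p=0 clk=0 u=1 r=1 q=1 y=0
t12.Δ0 z=1 p=0 clk=0 u=1 r=1 q=1 y=0
t12.Δ1 z=1 p=0 clk=1 u=1 r=1 q=1 y=0
t12.Δ2 z=0 p=0 clk=1 u=1 r=1 q=0 y=0
t12.Δ3 z=0 p=0 clk=1 u=0 r=1 q=0 y=0
t13.Δ0 z=0 p=0 clk=1 u=0 r=1 q=0 y=0
t13.Δ1 z=0 p=0 clk=0 u=0 r=1 q=0 y=0
t14.Δ0 z=0 p=0 clk=0 u=0 r=1 q=0 y=0
t14.Δ1 z=0 p=0 clk=1 u=0 r=1 q=0 y=0
t14.Δ2 z=1 p=0 clk=1 u=0 r=1 q=1 y=0
t14.Δ3 z=1 p=0 clk=1 u=1 r=1 q=1 y=0
t15.Δ0 z=1 p=0 clk=1 u=1 r=1 q=1 y=0
t15.Δ1 z=1 p=0 clk=0 u=1 r=1 q=1 y=0
t16.Δ0 z=1 p=0 clk=0 u=1 r=1 q=1 y=0
t16.Δ1 z=1 p=0 clk=1 u=1 r=1 q=1 y=0
t16.Δ2 z=0 p=0 clk=1 u=1 r=1 q=0 y=0
t16.Δ3 z=0 p=0 clk=1 u=0 r=1 q=0 y=0
t17.Δ0 z=0 p=0 clk=1 u=0 r=1 q=0 y=0
t17.Δ1 z=0 p=0 clk=0 u=0 r=1 q=0 y=0
t18.Δ0 z=0 p=0 clk=0 u=0 r=1 q=0 y=0
t18.Δ1 z=0 p=0 clk=1 u=0 r=1 q=0 y=0
t18.Δ2 z=1 p=0 clk=1 u=0 r=1 q=1 y=0
t18.Δ3 z=1 p=0 clk=1 u=1 r=1 q=1 y=0

1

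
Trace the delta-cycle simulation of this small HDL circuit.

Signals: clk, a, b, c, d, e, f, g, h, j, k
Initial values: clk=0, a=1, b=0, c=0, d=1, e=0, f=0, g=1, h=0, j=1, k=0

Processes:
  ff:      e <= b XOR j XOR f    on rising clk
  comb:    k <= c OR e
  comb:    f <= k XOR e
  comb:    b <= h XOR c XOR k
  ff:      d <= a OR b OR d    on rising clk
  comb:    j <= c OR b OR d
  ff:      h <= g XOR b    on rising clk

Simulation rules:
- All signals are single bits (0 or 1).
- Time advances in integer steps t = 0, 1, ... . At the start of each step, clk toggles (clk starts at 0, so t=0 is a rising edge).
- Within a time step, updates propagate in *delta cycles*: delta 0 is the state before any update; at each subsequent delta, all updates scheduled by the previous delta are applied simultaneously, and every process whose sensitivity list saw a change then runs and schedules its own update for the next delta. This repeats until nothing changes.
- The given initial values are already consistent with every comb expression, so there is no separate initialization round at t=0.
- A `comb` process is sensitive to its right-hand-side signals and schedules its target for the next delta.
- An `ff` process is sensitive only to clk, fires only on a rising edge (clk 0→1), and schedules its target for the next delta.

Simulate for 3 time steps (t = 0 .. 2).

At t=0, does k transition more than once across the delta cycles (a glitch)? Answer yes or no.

[bits: b,e,k,f,g,h,clk,a,j,d,c]
t=0: Δ0=00001001110 Δ1=00001011110 Δ2=01001111110 Δ3=11111111110 Δ4=01101111110 | 4Δ
t=1: Δ0=01101111110 Δ1=01101101110 | 1Δ
t=2: Δ0=01101101110 Δ1=01101111110 | 1Δ

no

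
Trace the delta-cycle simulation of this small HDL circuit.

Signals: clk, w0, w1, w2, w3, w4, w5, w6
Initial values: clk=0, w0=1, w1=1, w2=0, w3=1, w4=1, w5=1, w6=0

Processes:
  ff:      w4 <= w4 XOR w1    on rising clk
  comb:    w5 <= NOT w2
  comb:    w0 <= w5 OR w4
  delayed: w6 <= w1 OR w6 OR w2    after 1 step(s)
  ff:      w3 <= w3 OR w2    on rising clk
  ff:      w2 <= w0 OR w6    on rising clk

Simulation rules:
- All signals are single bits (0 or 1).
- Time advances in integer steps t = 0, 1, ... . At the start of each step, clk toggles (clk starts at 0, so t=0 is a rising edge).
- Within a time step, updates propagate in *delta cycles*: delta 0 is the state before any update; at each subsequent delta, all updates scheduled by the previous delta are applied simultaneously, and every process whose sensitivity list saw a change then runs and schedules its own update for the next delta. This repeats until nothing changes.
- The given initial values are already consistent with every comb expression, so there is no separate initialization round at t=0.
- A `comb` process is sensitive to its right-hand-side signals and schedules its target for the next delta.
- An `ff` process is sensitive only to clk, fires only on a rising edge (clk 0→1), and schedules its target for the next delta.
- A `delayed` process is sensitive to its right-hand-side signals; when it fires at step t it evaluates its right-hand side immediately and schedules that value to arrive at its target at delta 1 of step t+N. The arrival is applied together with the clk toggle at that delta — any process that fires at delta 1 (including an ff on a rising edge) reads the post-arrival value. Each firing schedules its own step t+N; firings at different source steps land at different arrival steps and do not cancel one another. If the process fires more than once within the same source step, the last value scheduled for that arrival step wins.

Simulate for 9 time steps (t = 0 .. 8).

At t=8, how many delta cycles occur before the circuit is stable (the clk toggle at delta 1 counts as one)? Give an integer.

3

[bits: clk,w1,w0,w2,w3,w6,w5,w4]
t=0: Δ0=01101011 Δ1=11101011 Δ2=11111010 Δ3=11111000 Δ4=11011000 | 4Δ
t=1: Δ0=11011000 Δ1=01011100 | 1Δ
t=2: Δ0=01011100 Δ1=11011100 Δ2=11011101 Δ3=11111101 | 3Δ
t=3: Δ0=11111101 Δ1=01111101 | 1Δ
t=4: Δ0=01111101 Δ1=11111101 Δ2=11111100 Δ3=11011100 | 3Δ
t=5: Δ0=11011100 Δ1=01011100 | 1Δ
t=6: Δ0=01011100 Δ1=11011100 Δ2=11011101 Δ3=11111101 | 3Δ
t=7: Δ0=11111101 Δ1=01111101 | 1Δ
t=8: Δ0=01111101 Δ1=11111101 Δ2=11111100 Δ3=11011100 | 3Δ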